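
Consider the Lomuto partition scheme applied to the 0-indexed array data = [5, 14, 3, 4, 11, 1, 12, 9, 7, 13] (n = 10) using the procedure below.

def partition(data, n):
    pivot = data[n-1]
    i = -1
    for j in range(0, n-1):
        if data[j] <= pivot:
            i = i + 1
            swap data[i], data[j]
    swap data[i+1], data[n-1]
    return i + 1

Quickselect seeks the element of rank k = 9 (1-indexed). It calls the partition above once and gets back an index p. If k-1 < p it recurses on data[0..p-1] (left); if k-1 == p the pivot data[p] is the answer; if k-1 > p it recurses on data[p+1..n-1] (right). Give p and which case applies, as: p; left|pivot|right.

pivot=13, i=-1
j=0: 5≤13, i=0, swap(0,0) ⇒ [5, 14, 3, 4, 11, 1, 12, 9, 7, 13]
j=1: 14>13, skip
j=2: 3≤13, i=1, swap(1,2) ⇒ [5, 3, 14, 4, 11, 1, 12, 9, 7, 13]
j=3: 4≤13, i=2, swap(2,3) ⇒ [5, 3, 4, 14, 11, 1, 12, 9, 7, 13]
j=4: 11≤13, i=3, swap(3,4) ⇒ [5, 3, 4, 11, 14, 1, 12, 9, 7, 13]
j=5: 1≤13, i=4, swap(4,5) ⇒ [5, 3, 4, 11, 1, 14, 12, 9, 7, 13]
j=6: 12≤13, i=5, swap(5,6) ⇒ [5, 3, 4, 11, 1, 12, 14, 9, 7, 13]
j=7: 9≤13, i=6, swap(6,7) ⇒ [5, 3, 4, 11, 1, 12, 9, 14, 7, 13]
j=8: 7≤13, i=7, swap(7,8) ⇒ [5, 3, 4, 11, 1, 12, 9, 7, 14, 13]
swap(8,9) ⇒ [5, 3, 4, 11, 1, 12, 9, 7, 13, 14]; return 8
p = 8; k-1 = 8 == 8 ⇒ pivot

8; pivot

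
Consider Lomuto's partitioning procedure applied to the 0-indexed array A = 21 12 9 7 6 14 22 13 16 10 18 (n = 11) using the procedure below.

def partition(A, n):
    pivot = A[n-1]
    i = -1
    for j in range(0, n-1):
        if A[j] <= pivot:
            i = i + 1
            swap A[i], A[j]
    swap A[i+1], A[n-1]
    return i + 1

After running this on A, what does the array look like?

pivot = A[10] = 18; i = -1
j=0: A[0]=21 > 18 → no swap
j=1: A[1]=12 ≤ 18 → i=0, swap A[0],A[1] → 12 21 9 7 6 14 22 13 16 10 18
j=2: A[2]=9 ≤ 18 → i=1, swap A[1],A[2] → 12 9 21 7 6 14 22 13 16 10 18
j=3: A[3]=7 ≤ 18 → i=2, swap A[2],A[3] → 12 9 7 21 6 14 22 13 16 10 18
j=4: A[4]=6 ≤ 18 → i=3, swap A[3],A[4] → 12 9 7 6 21 14 22 13 16 10 18
j=5: A[5]=14 ≤ 18 → i=4, swap A[4],A[5] → 12 9 7 6 14 21 22 13 16 10 18
j=6: A[6]=22 > 18 → no swap
j=7: A[7]=13 ≤ 18 → i=5, swap A[5],A[7] → 12 9 7 6 14 13 22 21 16 10 18
j=8: A[8]=16 ≤ 18 → i=6, swap A[6],A[8] → 12 9 7 6 14 13 16 21 22 10 18
j=9: A[9]=10 ≤ 18 → i=7, swap A[7],A[9] → 12 9 7 6 14 13 16 10 22 21 18
final swap A[8],A[10] → 12 9 7 6 14 13 16 10 18 21 22; return 8

12 9 7 6 14 13 16 10 18 21 22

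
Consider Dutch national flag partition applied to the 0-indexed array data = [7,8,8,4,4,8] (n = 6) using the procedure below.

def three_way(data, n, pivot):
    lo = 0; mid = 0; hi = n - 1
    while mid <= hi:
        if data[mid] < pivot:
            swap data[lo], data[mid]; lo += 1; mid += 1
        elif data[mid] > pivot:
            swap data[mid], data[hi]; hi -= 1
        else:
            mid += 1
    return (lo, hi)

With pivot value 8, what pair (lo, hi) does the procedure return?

(3, 5)

pivot = 8; lo=0, mid=0, hi=5
data[mid]=7<8: swap data[0],data[0]; lo=1,mid=1 → [7,8,8,4,4,8]
data[mid]=8=8: mid=2
data[mid]=8=8: mid=3
data[mid]=4<8: swap data[1],data[3]; lo=2,mid=4 → [7,4,8,8,4,8]
data[mid]=4<8: swap data[2],data[4]; lo=3,mid=5 → [7,4,4,8,8,8]
data[mid]=8=8: mid=6
end: lo=3, hi=5; data = [7,4,4,8,8,8]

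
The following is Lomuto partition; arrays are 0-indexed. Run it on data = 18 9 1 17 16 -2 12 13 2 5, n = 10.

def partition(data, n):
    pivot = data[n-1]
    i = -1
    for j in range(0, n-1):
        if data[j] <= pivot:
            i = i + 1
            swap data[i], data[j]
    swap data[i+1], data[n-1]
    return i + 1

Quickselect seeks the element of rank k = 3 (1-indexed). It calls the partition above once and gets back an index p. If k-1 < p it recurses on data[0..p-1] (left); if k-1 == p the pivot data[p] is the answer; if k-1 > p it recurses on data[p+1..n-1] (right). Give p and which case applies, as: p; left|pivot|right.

pivot = data[9] = 5; i = -1
j=0: data[0]=18 > 5 → no swap
j=1: data[1]=9 > 5 → no swap
j=2: data[2]=1 ≤ 5 → i=0, swap data[0],data[2] → 1 9 18 17 16 -2 12 13 2 5
j=3: data[3]=17 > 5 → no swap
j=4: data[4]=16 > 5 → no swap
j=5: data[5]=-2 ≤ 5 → i=1, swap data[1],data[5] → 1 -2 18 17 16 9 12 13 2 5
j=6: data[6]=12 > 5 → no swap
j=7: data[7]=13 > 5 → no swap
j=8: data[8]=2 ≤ 5 → i=2, swap data[2],data[8] → 1 -2 2 17 16 9 12 13 18 5
final swap data[3],data[9] → 1 -2 2 5 16 9 12 13 18 17; return 3
p = 3; k-1 = 2 < 3 ⇒ left

3; left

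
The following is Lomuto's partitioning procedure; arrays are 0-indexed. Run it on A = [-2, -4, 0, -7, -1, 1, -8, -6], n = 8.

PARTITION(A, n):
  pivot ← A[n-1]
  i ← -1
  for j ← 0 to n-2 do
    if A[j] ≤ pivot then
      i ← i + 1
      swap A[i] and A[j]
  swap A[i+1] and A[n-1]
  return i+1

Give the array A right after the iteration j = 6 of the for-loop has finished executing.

[-7, -8, 0, -2, -1, 1, -4, -6]

pivot=-6, i=-1
j=0: -2>-6, skip
j=1: -4>-6, skip
j=2: 0>-6, skip
j=3: -7≤-6, i=0, swap(0,3) ⇒ [-7, -4, 0, -2, -1, 1, -8, -6]
j=4: -1>-6, skip
j=5: 1>-6, skip
j=6: -8≤-6, i=1, swap(1,6) ⇒ [-7, -8, 0, -2, -1, 1, -4, -6]
(after j=6) A = [-7, -8, 0, -2, -1, 1, -4, -6]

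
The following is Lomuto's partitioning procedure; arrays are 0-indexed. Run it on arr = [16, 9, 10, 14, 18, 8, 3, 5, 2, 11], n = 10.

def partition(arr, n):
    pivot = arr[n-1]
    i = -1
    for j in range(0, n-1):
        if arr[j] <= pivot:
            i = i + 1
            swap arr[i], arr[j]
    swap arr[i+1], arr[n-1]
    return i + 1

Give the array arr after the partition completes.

pivot=11, i=-1
j=0: 16>11, skip
j=1: 9≤11, i=0, swap(0,1) ⇒ [9, 16, 10, 14, 18, 8, 3, 5, 2, 11]
j=2: 10≤11, i=1, swap(1,2) ⇒ [9, 10, 16, 14, 18, 8, 3, 5, 2, 11]
j=3: 14>11, skip
j=4: 18>11, skip
j=5: 8≤11, i=2, swap(2,5) ⇒ [9, 10, 8, 14, 18, 16, 3, 5, 2, 11]
j=6: 3≤11, i=3, swap(3,6) ⇒ [9, 10, 8, 3, 18, 16, 14, 5, 2, 11]
j=7: 5≤11, i=4, swap(4,7) ⇒ [9, 10, 8, 3, 5, 16, 14, 18, 2, 11]
j=8: 2≤11, i=5, swap(5,8) ⇒ [9, 10, 8, 3, 5, 2, 14, 18, 16, 11]
swap(6,9) ⇒ [9, 10, 8, 3, 5, 2, 11, 18, 16, 14]; return 6

[9, 10, 8, 3, 5, 2, 11, 18, 16, 14]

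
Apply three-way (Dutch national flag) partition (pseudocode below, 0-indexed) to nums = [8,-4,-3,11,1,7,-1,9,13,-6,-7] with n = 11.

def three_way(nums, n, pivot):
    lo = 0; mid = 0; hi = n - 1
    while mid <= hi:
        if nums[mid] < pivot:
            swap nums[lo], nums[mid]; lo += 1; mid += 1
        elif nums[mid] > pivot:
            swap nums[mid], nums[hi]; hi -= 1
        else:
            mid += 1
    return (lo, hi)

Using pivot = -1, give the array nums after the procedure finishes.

[-7,-4,-3,-6,-1,7,9,13,1,11,8]

lo=0 mid=0 hi=10
8>-1: swap(0,10), hi=9 ⇒ [-7,-4,-3,11,1,7,-1,9,13,-6,8]
-7<-1: swap(0,0), lo=1 mid=1 ⇒ [-7,-4,-3,11,1,7,-1,9,13,-6,8]
-4<-1: swap(1,1), lo=2 mid=2 ⇒ [-7,-4,-3,11,1,7,-1,9,13,-6,8]
-3<-1: swap(2,2), lo=3 mid=3 ⇒ [-7,-4,-3,11,1,7,-1,9,13,-6,8]
11>-1: swap(3,9), hi=8 ⇒ [-7,-4,-3,-6,1,7,-1,9,13,11,8]
-6<-1: swap(3,3), lo=4 mid=4 ⇒ [-7,-4,-3,-6,1,7,-1,9,13,11,8]
1>-1: swap(4,8), hi=7 ⇒ [-7,-4,-3,-6,13,7,-1,9,1,11,8]
13>-1: swap(4,7), hi=6 ⇒ [-7,-4,-3,-6,9,7,-1,13,1,11,8]
9>-1: swap(4,6), hi=5 ⇒ [-7,-4,-3,-6,-1,7,9,13,1,11,8]
-1=-1: mid=5
7>-1: swap(5,5), hi=4 ⇒ [-7,-4,-3,-6,-1,7,9,13,1,11,8]
done. lo=4 hi=4; nums=[-7,-4,-3,-6,-1,7,9,13,1,11,8]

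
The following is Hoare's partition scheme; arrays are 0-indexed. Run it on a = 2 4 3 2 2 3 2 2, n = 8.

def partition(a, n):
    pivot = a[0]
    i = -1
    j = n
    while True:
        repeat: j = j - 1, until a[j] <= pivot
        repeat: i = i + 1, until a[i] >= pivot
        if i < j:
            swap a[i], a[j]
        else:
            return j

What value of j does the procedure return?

pivot=2
j stops at 7 (2), i stops at 0 (2); swap ⇒ 2 4 3 2 2 3 2 2
j stops at 6 (2), i stops at 1 (4); swap ⇒ 2 2 3 2 2 3 4 2
j stops at 4 (2), i stops at 2 (3); swap ⇒ 2 2 2 2 3 3 4 2
j stops at 3, i stops at 3; i≥j ⇒ return 3. a=2 2 2 2 3 3 4 2

3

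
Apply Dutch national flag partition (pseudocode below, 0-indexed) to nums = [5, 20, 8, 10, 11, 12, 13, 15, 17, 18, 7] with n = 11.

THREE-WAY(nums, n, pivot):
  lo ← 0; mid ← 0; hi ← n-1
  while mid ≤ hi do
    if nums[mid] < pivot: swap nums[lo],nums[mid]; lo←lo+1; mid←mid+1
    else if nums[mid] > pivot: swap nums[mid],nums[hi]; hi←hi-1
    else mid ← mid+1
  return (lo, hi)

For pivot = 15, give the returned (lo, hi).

lo=0 mid=0 hi=10
5<15: swap(0,0), lo=1 mid=1 ⇒ [5, 20, 8, 10, 11, 12, 13, 15, 17, 18, 7]
20>15: swap(1,10), hi=9 ⇒ [5, 7, 8, 10, 11, 12, 13, 15, 17, 18, 20]
7<15: swap(1,1), lo=2 mid=2 ⇒ [5, 7, 8, 10, 11, 12, 13, 15, 17, 18, 20]
8<15: swap(2,2), lo=3 mid=3 ⇒ [5, 7, 8, 10, 11, 12, 13, 15, 17, 18, 20]
10<15: swap(3,3), lo=4 mid=4 ⇒ [5, 7, 8, 10, 11, 12, 13, 15, 17, 18, 20]
11<15: swap(4,4), lo=5 mid=5 ⇒ [5, 7, 8, 10, 11, 12, 13, 15, 17, 18, 20]
12<15: swap(5,5), lo=6 mid=6 ⇒ [5, 7, 8, 10, 11, 12, 13, 15, 17, 18, 20]
13<15: swap(6,6), lo=7 mid=7 ⇒ [5, 7, 8, 10, 11, 12, 13, 15, 17, 18, 20]
15=15: mid=8
17>15: swap(8,9), hi=8 ⇒ [5, 7, 8, 10, 11, 12, 13, 15, 18, 17, 20]
18>15: swap(8,8), hi=7 ⇒ [5, 7, 8, 10, 11, 12, 13, 15, 18, 17, 20]
done. lo=7 hi=7; nums=[5, 7, 8, 10, 11, 12, 13, 15, 18, 17, 20]

(7, 7)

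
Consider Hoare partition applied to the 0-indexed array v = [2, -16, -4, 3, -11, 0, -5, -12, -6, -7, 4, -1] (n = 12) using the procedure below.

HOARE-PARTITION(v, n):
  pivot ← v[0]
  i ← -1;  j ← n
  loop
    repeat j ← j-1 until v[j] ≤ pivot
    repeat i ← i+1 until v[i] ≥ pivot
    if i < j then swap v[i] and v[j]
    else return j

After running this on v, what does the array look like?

[-1, -16, -4, -7, -11, 0, -5, -12, -6, 3, 4, 2]

pivot = v[0] = 2; i = -1, j = 12
j→11 (v[11]=-1≤2), i→0 (v[0]=2≥2); i<j, swap → [-1, -16, -4, 3, -11, 0, -5, -12, -6, -7, 4, 2]
j→9 (v[9]=-7≤2), i→3 (v[3]=3≥2); i<j, swap → [-1, -16, -4, -7, -11, 0, -5, -12, -6, 3, 4, 2]
j→8, i→9; i≥j, return j=8. v = [-1, -16, -4, -7, -11, 0, -5, -12, -6, 3, 4, 2]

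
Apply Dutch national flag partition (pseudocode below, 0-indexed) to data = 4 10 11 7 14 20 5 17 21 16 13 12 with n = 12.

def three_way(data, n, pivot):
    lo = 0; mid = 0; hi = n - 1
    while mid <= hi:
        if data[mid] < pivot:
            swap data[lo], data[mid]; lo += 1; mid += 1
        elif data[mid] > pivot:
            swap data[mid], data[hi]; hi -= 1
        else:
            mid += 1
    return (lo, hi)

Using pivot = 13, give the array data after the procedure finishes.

4 10 11 7 12 5 13 21 16 17 20 14

pivot = 13; lo=0, mid=0, hi=11
data[mid]=4<13: swap data[0],data[0]; lo=1,mid=1 → 4 10 11 7 14 20 5 17 21 16 13 12
data[mid]=10<13: swap data[1],data[1]; lo=2,mid=2 → 4 10 11 7 14 20 5 17 21 16 13 12
data[mid]=11<13: swap data[2],data[2]; lo=3,mid=3 → 4 10 11 7 14 20 5 17 21 16 13 12
data[mid]=7<13: swap data[3],data[3]; lo=4,mid=4 → 4 10 11 7 14 20 5 17 21 16 13 12
data[mid]=14>13: swap data[4],data[11]; hi=10 → 4 10 11 7 12 20 5 17 21 16 13 14
data[mid]=12<13: swap data[4],data[4]; lo=5,mid=5 → 4 10 11 7 12 20 5 17 21 16 13 14
data[mid]=20>13: swap data[5],data[10]; hi=9 → 4 10 11 7 12 13 5 17 21 16 20 14
data[mid]=13=13: mid=6
data[mid]=5<13: swap data[5],data[6]; lo=6,mid=7 → 4 10 11 7 12 5 13 17 21 16 20 14
data[mid]=17>13: swap data[7],data[9]; hi=8 → 4 10 11 7 12 5 13 16 21 17 20 14
data[mid]=16>13: swap data[7],data[8]; hi=7 → 4 10 11 7 12 5 13 21 16 17 20 14
data[mid]=21>13: swap data[7],data[7]; hi=6 → 4 10 11 7 12 5 13 21 16 17 20 14
end: lo=6, hi=6; data = 4 10 11 7 12 5 13 21 16 17 20 14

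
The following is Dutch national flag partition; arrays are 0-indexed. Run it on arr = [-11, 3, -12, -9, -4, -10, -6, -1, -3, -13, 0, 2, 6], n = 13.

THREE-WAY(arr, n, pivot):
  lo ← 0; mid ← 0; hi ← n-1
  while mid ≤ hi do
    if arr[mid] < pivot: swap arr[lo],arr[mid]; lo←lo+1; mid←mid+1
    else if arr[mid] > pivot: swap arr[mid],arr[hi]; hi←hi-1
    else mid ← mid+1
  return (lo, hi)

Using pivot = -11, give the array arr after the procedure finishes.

[-13, -12, -11, -4, -10, -6, -1, -3, -9, 0, 2, 6, 3]

lo=0 mid=0 hi=12
-11=-11: mid=1
3>-11: swap(1,12), hi=11 ⇒ [-11, 6, -12, -9, -4, -10, -6, -1, -3, -13, 0, 2, 3]
6>-11: swap(1,11), hi=10 ⇒ [-11, 2, -12, -9, -4, -10, -6, -1, -3, -13, 0, 6, 3]
2>-11: swap(1,10), hi=9 ⇒ [-11, 0, -12, -9, -4, -10, -6, -1, -3, -13, 2, 6, 3]
0>-11: swap(1,9), hi=8 ⇒ [-11, -13, -12, -9, -4, -10, -6, -1, -3, 0, 2, 6, 3]
-13<-11: swap(0,1), lo=1 mid=2 ⇒ [-13, -11, -12, -9, -4, -10, -6, -1, -3, 0, 2, 6, 3]
-12<-11: swap(1,2), lo=2 mid=3 ⇒ [-13, -12, -11, -9, -4, -10, -6, -1, -3, 0, 2, 6, 3]
-9>-11: swap(3,8), hi=7 ⇒ [-13, -12, -11, -3, -4, -10, -6, -1, -9, 0, 2, 6, 3]
-3>-11: swap(3,7), hi=6 ⇒ [-13, -12, -11, -1, -4, -10, -6, -3, -9, 0, 2, 6, 3]
-1>-11: swap(3,6), hi=5 ⇒ [-13, -12, -11, -6, -4, -10, -1, -3, -9, 0, 2, 6, 3]
-6>-11: swap(3,5), hi=4 ⇒ [-13, -12, -11, -10, -4, -6, -1, -3, -9, 0, 2, 6, 3]
-10>-11: swap(3,4), hi=3 ⇒ [-13, -12, -11, -4, -10, -6, -1, -3, -9, 0, 2, 6, 3]
-4>-11: swap(3,3), hi=2 ⇒ [-13, -12, -11, -4, -10, -6, -1, -3, -9, 0, 2, 6, 3]
done. lo=2 hi=2; arr=[-13, -12, -11, -4, -10, -6, -1, -3, -9, 0, 2, 6, 3]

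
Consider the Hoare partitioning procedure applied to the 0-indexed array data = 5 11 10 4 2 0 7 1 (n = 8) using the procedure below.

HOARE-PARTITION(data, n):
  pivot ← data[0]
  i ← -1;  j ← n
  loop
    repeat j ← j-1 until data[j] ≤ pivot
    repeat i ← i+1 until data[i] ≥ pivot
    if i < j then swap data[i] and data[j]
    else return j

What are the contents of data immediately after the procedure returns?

pivot = data[0] = 5; i = -1, j = 8
j→7 (data[7]=1≤5), i→0 (data[0]=5≥5); i<j, swap → 1 11 10 4 2 0 7 5
j→5 (data[5]=0≤5), i→1 (data[1]=11≥5); i<j, swap → 1 0 10 4 2 11 7 5
j→4 (data[4]=2≤5), i→2 (data[2]=10≥5); i<j, swap → 1 0 2 4 10 11 7 5
j→3, i→4; i≥j, return j=3. data = 1 0 2 4 10 11 7 5

1 0 2 4 10 11 7 5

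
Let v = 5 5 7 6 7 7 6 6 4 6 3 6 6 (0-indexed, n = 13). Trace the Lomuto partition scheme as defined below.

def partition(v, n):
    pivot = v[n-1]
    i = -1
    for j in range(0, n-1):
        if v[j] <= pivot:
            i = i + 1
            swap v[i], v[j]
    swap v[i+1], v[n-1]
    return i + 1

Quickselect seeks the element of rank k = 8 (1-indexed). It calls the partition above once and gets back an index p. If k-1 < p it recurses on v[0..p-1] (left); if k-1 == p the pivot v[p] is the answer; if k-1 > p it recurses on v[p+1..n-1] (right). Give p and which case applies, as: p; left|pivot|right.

pivot = v[12] = 6; i = -1
j=0: v[0]=5 ≤ 6 → i=0, swap v[0],v[0] (no change) → 5 5 7 6 7 7 6 6 4 6 3 6 6
j=1: v[1]=5 ≤ 6 → i=1, swap v[1],v[1] (no change) → 5 5 7 6 7 7 6 6 4 6 3 6 6
j=2: v[2]=7 > 6 → no swap
j=3: v[3]=6 ≤ 6 → i=2, swap v[2],v[3] → 5 5 6 7 7 7 6 6 4 6 3 6 6
j=4: v[4]=7 > 6 → no swap
j=5: v[5]=7 > 6 → no swap
j=6: v[6]=6 ≤ 6 → i=3, swap v[3],v[6] → 5 5 6 6 7 7 7 6 4 6 3 6 6
j=7: v[7]=6 ≤ 6 → i=4, swap v[4],v[7] → 5 5 6 6 6 7 7 7 4 6 3 6 6
j=8: v[8]=4 ≤ 6 → i=5, swap v[5],v[8] → 5 5 6 6 6 4 7 7 7 6 3 6 6
j=9: v[9]=6 ≤ 6 → i=6, swap v[6],v[9] → 5 5 6 6 6 4 6 7 7 7 3 6 6
j=10: v[10]=3 ≤ 6 → i=7, swap v[7],v[10] → 5 5 6 6 6 4 6 3 7 7 7 6 6
j=11: v[11]=6 ≤ 6 → i=8, swap v[8],v[11] → 5 5 6 6 6 4 6 3 6 7 7 7 6
final swap v[9],v[12] → 5 5 6 6 6 4 6 3 6 6 7 7 7; return 9
p = 9; k-1 = 7 < 9 ⇒ left

9; left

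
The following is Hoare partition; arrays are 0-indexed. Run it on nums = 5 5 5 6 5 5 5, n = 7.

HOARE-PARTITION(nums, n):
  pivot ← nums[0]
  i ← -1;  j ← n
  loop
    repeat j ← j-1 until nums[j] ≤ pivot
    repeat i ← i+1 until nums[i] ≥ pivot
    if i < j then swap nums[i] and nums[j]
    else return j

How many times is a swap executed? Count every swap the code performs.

pivot=5
j stops at 6 (5), i stops at 0 (5); swap ⇒ 5 5 5 6 5 5 5
j stops at 5 (5), i stops at 1 (5); swap ⇒ 5 5 5 6 5 5 5
j stops at 4 (5), i stops at 2 (5); swap ⇒ 5 5 5 6 5 5 5
j stops at 2, i stops at 3; i≥j ⇒ return 2. nums=5 5 5 6 5 5 5

3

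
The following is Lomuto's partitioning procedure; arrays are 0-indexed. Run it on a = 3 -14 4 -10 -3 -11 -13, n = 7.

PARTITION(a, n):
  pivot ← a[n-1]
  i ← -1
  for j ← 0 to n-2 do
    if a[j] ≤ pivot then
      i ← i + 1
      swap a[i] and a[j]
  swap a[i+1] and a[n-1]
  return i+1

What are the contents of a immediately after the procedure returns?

pivot=-13, i=-1
j=0: 3>-13, skip
j=1: -14≤-13, i=0, swap(0,1) ⇒ -14 3 4 -10 -3 -11 -13
j=2: 4>-13, skip
j=3: -10>-13, skip
j=4: -3>-13, skip
j=5: -11>-13, skip
swap(1,6) ⇒ -14 -13 4 -10 -3 -11 3; return 1

-14 -13 4 -10 -3 -11 3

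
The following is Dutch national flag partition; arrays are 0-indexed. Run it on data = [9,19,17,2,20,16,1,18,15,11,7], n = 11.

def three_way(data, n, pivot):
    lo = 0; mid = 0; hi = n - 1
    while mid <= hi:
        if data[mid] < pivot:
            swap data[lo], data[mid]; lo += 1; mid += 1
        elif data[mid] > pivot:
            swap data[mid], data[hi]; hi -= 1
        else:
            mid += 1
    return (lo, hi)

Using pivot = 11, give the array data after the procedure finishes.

[9,7,2,1,11,16,18,15,20,17,19]

lo=0 mid=0 hi=10
9<11: swap(0,0), lo=1 mid=1 ⇒ [9,19,17,2,20,16,1,18,15,11,7]
19>11: swap(1,10), hi=9 ⇒ [9,7,17,2,20,16,1,18,15,11,19]
7<11: swap(1,1), lo=2 mid=2 ⇒ [9,7,17,2,20,16,1,18,15,11,19]
17>11: swap(2,9), hi=8 ⇒ [9,7,11,2,20,16,1,18,15,17,19]
11=11: mid=3
2<11: swap(2,3), lo=3 mid=4 ⇒ [9,7,2,11,20,16,1,18,15,17,19]
20>11: swap(4,8), hi=7 ⇒ [9,7,2,11,15,16,1,18,20,17,19]
15>11: swap(4,7), hi=6 ⇒ [9,7,2,11,18,16,1,15,20,17,19]
18>11: swap(4,6), hi=5 ⇒ [9,7,2,11,1,16,18,15,20,17,19]
1<11: swap(3,4), lo=4 mid=5 ⇒ [9,7,2,1,11,16,18,15,20,17,19]
16>11: swap(5,5), hi=4 ⇒ [9,7,2,1,11,16,18,15,20,17,19]
done. lo=4 hi=4; data=[9,7,2,1,11,16,18,15,20,17,19]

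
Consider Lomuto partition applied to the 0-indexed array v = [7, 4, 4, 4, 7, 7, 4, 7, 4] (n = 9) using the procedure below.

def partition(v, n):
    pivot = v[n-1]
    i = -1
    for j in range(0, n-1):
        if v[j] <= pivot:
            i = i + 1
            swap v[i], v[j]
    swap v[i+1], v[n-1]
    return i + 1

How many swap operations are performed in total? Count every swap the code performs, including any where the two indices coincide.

pivot=4, i=-1
j=0: 7>4, skip
j=1: 4≤4, i=0, swap(0,1) ⇒ [4, 7, 4, 4, 7, 7, 4, 7, 4]
j=2: 4≤4, i=1, swap(1,2) ⇒ [4, 4, 7, 4, 7, 7, 4, 7, 4]
j=3: 4≤4, i=2, swap(2,3) ⇒ [4, 4, 4, 7, 7, 7, 4, 7, 4]
j=4: 7>4, skip
j=5: 7>4, skip
j=6: 4≤4, i=3, swap(3,6) ⇒ [4, 4, 4, 4, 7, 7, 7, 7, 4]
j=7: 7>4, skip
swap(4,8) ⇒ [4, 4, 4, 4, 4, 7, 7, 7, 7]; return 4

5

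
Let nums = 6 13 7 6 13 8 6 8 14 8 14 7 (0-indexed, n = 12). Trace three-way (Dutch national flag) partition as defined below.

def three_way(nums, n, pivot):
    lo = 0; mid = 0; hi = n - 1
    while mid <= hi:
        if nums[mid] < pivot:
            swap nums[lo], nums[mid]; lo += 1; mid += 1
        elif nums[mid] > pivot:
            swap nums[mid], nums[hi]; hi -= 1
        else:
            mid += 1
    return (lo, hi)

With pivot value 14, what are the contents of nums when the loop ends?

6 13 7 6 13 8 6 8 8 7 14 14

lo=0 mid=0 hi=11
6<14: swap(0,0), lo=1 mid=1 ⇒ 6 13 7 6 13 8 6 8 14 8 14 7
13<14: swap(1,1), lo=2 mid=2 ⇒ 6 13 7 6 13 8 6 8 14 8 14 7
7<14: swap(2,2), lo=3 mid=3 ⇒ 6 13 7 6 13 8 6 8 14 8 14 7
6<14: swap(3,3), lo=4 mid=4 ⇒ 6 13 7 6 13 8 6 8 14 8 14 7
13<14: swap(4,4), lo=5 mid=5 ⇒ 6 13 7 6 13 8 6 8 14 8 14 7
8<14: swap(5,5), lo=6 mid=6 ⇒ 6 13 7 6 13 8 6 8 14 8 14 7
6<14: swap(6,6), lo=7 mid=7 ⇒ 6 13 7 6 13 8 6 8 14 8 14 7
8<14: swap(7,7), lo=8 mid=8 ⇒ 6 13 7 6 13 8 6 8 14 8 14 7
14=14: mid=9
8<14: swap(8,9), lo=9 mid=10 ⇒ 6 13 7 6 13 8 6 8 8 14 14 7
14=14: mid=11
7<14: swap(9,11), lo=10 mid=12 ⇒ 6 13 7 6 13 8 6 8 8 7 14 14
done. lo=10 hi=11; nums=6 13 7 6 13 8 6 8 8 7 14 14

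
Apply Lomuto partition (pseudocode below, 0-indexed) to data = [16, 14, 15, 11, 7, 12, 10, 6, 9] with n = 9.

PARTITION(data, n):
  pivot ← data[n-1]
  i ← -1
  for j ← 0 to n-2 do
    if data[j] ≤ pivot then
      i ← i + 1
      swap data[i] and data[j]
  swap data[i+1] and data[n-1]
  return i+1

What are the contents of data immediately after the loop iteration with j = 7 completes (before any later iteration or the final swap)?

pivot = data[8] = 9; i = -1
j=0: data[0]=16 > 9 → no swap
j=1: data[1]=14 > 9 → no swap
j=2: data[2]=15 > 9 → no swap
j=3: data[3]=11 > 9 → no swap
j=4: data[4]=7 ≤ 9 → i=0, swap data[0],data[4] → [7, 14, 15, 11, 16, 12, 10, 6, 9]
j=5: data[5]=12 > 9 → no swap
j=6: data[6]=10 > 9 → no swap
j=7: data[7]=6 ≤ 9 → i=1, swap data[1],data[7] → [7, 6, 15, 11, 16, 12, 10, 14, 9]
(after j=7) data = [7, 6, 15, 11, 16, 12, 10, 14, 9]

[7, 6, 15, 11, 16, 12, 10, 14, 9]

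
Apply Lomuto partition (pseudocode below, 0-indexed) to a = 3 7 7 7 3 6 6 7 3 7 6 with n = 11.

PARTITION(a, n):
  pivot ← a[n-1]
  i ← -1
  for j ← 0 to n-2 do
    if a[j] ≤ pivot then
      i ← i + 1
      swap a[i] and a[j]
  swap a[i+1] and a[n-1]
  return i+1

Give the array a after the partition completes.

pivot = a[10] = 6; i = -1
j=0: a[0]=3 ≤ 6 → i=0, swap a[0],a[0] (no change) → 3 7 7 7 3 6 6 7 3 7 6
j=1: a[1]=7 > 6 → no swap
j=2: a[2]=7 > 6 → no swap
j=3: a[3]=7 > 6 → no swap
j=4: a[4]=3 ≤ 6 → i=1, swap a[1],a[4] → 3 3 7 7 7 6 6 7 3 7 6
j=5: a[5]=6 ≤ 6 → i=2, swap a[2],a[5] → 3 3 6 7 7 7 6 7 3 7 6
j=6: a[6]=6 ≤ 6 → i=3, swap a[3],a[6] → 3 3 6 6 7 7 7 7 3 7 6
j=7: a[7]=7 > 6 → no swap
j=8: a[8]=3 ≤ 6 → i=4, swap a[4],a[8] → 3 3 6 6 3 7 7 7 7 7 6
j=9: a[9]=7 > 6 → no swap
final swap a[5],a[10] → 3 3 6 6 3 6 7 7 7 7 7; return 5

3 3 6 6 3 6 7 7 7 7 7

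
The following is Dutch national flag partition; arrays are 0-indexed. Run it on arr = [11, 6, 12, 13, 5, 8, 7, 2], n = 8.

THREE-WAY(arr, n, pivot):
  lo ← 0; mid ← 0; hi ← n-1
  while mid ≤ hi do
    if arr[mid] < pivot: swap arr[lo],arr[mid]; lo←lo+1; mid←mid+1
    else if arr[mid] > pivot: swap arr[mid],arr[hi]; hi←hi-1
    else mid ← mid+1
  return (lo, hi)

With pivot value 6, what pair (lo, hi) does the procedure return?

lo=0 mid=0 hi=7
11>6: swap(0,7), hi=6 ⇒ [2, 6, 12, 13, 5, 8, 7, 11]
2<6: swap(0,0), lo=1 mid=1 ⇒ [2, 6, 12, 13, 5, 8, 7, 11]
6=6: mid=2
12>6: swap(2,6), hi=5 ⇒ [2, 6, 7, 13, 5, 8, 12, 11]
7>6: swap(2,5), hi=4 ⇒ [2, 6, 8, 13, 5, 7, 12, 11]
8>6: swap(2,4), hi=3 ⇒ [2, 6, 5, 13, 8, 7, 12, 11]
5<6: swap(1,2), lo=2 mid=3 ⇒ [2, 5, 6, 13, 8, 7, 12, 11]
13>6: swap(3,3), hi=2 ⇒ [2, 5, 6, 13, 8, 7, 12, 11]
done. lo=2 hi=2; arr=[2, 5, 6, 13, 8, 7, 12, 11]

(2, 2)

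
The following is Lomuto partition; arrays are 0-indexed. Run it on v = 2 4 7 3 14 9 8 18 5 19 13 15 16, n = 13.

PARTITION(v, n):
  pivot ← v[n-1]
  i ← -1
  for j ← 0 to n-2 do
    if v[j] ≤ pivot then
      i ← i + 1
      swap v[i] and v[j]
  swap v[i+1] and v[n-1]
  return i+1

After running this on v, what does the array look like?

pivot = v[12] = 16; i = -1
j=0: v[0]=2 ≤ 16 → i=0, swap v[0],v[0] (no change) → 2 4 7 3 14 9 8 18 5 19 13 15 16
j=1: v[1]=4 ≤ 16 → i=1, swap v[1],v[1] (no change) → 2 4 7 3 14 9 8 18 5 19 13 15 16
j=2: v[2]=7 ≤ 16 → i=2, swap v[2],v[2] (no change) → 2 4 7 3 14 9 8 18 5 19 13 15 16
j=3: v[3]=3 ≤ 16 → i=3, swap v[3],v[3] (no change) → 2 4 7 3 14 9 8 18 5 19 13 15 16
j=4: v[4]=14 ≤ 16 → i=4, swap v[4],v[4] (no change) → 2 4 7 3 14 9 8 18 5 19 13 15 16
j=5: v[5]=9 ≤ 16 → i=5, swap v[5],v[5] (no change) → 2 4 7 3 14 9 8 18 5 19 13 15 16
j=6: v[6]=8 ≤ 16 → i=6, swap v[6],v[6] (no change) → 2 4 7 3 14 9 8 18 5 19 13 15 16
j=7: v[7]=18 > 16 → no swap
j=8: v[8]=5 ≤ 16 → i=7, swap v[7],v[8] → 2 4 7 3 14 9 8 5 18 19 13 15 16
j=9: v[9]=19 > 16 → no swap
j=10: v[10]=13 ≤ 16 → i=8, swap v[8],v[10] → 2 4 7 3 14 9 8 5 13 19 18 15 16
j=11: v[11]=15 ≤ 16 → i=9, swap v[9],v[11] → 2 4 7 3 14 9 8 5 13 15 18 19 16
final swap v[10],v[12] → 2 4 7 3 14 9 8 5 13 15 16 19 18; return 10

2 4 7 3 14 9 8 5 13 15 16 19 18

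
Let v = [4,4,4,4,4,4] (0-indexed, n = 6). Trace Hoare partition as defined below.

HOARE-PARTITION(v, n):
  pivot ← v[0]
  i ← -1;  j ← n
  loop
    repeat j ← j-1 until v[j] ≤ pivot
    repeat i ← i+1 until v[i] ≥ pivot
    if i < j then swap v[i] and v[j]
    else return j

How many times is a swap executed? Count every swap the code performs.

3

pivot=4
j stops at 5 (4), i stops at 0 (4); swap ⇒ [4,4,4,4,4,4]
j stops at 4 (4), i stops at 1 (4); swap ⇒ [4,4,4,4,4,4]
j stops at 3 (4), i stops at 2 (4); swap ⇒ [4,4,4,4,4,4]
j stops at 2, i stops at 3; i≥j ⇒ return 2. v=[4,4,4,4,4,4]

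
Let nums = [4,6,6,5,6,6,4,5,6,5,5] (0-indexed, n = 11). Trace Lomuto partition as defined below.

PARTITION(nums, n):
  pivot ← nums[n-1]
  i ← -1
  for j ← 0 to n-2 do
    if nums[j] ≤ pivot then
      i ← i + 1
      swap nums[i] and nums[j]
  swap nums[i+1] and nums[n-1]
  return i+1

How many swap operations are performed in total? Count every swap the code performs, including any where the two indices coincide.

pivot = nums[10] = 5; i = -1
j=0: nums[0]=4 ≤ 5 → i=0, swap nums[0],nums[0] (no change) → [4,6,6,5,6,6,4,5,6,5,5]
j=1: nums[1]=6 > 5 → no swap
j=2: nums[2]=6 > 5 → no swap
j=3: nums[3]=5 ≤ 5 → i=1, swap nums[1],nums[3] → [4,5,6,6,6,6,4,5,6,5,5]
j=4: nums[4]=6 > 5 → no swap
j=5: nums[5]=6 > 5 → no swap
j=6: nums[6]=4 ≤ 5 → i=2, swap nums[2],nums[6] → [4,5,4,6,6,6,6,5,6,5,5]
j=7: nums[7]=5 ≤ 5 → i=3, swap nums[3],nums[7] → [4,5,4,5,6,6,6,6,6,5,5]
j=8: nums[8]=6 > 5 → no swap
j=9: nums[9]=5 ≤ 5 → i=4, swap nums[4],nums[9] → [4,5,4,5,5,6,6,6,6,6,5]
final swap nums[5],nums[10] → [4,5,4,5,5,5,6,6,6,6,6]; return 5

6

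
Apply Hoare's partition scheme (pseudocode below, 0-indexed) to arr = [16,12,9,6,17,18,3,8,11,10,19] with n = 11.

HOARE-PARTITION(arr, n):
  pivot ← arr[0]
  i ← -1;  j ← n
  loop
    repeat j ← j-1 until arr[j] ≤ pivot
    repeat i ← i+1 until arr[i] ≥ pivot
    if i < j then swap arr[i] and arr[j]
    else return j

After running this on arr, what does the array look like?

pivot = arr[0] = 16; i = -1, j = 11
j→9 (arr[9]=10≤16), i→0 (arr[0]=16≥16); i<j, swap → [10,12,9,6,17,18,3,8,11,16,19]
j→8 (arr[8]=11≤16), i→4 (arr[4]=17≥16); i<j, swap → [10,12,9,6,11,18,3,8,17,16,19]
j→7 (arr[7]=8≤16), i→5 (arr[5]=18≥16); i<j, swap → [10,12,9,6,11,8,3,18,17,16,19]
j→6, i→7; i≥j, return j=6. arr = [10,12,9,6,11,8,3,18,17,16,19]

[10,12,9,6,11,8,3,18,17,16,19]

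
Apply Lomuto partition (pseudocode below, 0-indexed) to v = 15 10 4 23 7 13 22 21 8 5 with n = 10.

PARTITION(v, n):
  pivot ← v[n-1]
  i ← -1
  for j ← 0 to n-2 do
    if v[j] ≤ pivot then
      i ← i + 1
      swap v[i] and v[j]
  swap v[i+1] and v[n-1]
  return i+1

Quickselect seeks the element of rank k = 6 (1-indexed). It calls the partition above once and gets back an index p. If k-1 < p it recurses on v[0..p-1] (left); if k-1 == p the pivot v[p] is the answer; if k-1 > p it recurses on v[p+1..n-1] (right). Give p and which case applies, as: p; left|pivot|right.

pivot=5, i=-1
j=0: 15>5, skip
j=1: 10>5, skip
j=2: 4≤5, i=0, swap(0,2) ⇒ 4 10 15 23 7 13 22 21 8 5
j=3: 23>5, skip
j=4: 7>5, skip
j=5: 13>5, skip
j=6: 22>5, skip
j=7: 21>5, skip
j=8: 8>5, skip
swap(1,9) ⇒ 4 5 15 23 7 13 22 21 8 10; return 1
p = 1; k-1 = 5 > 1 ⇒ right

1; right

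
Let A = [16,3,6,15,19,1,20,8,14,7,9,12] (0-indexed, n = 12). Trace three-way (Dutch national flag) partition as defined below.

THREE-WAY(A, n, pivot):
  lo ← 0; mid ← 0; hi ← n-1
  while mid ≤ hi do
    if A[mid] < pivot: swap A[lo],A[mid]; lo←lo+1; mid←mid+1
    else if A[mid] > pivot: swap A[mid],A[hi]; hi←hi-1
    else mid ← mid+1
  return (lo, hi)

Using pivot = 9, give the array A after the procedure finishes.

[3,6,7,8,1,9,20,14,19,15,12,16]

lo=0 mid=0 hi=11
16>9: swap(0,11), hi=10 ⇒ [12,3,6,15,19,1,20,8,14,7,9,16]
12>9: swap(0,10), hi=9 ⇒ [9,3,6,15,19,1,20,8,14,7,12,16]
9=9: mid=1
3<9: swap(0,1), lo=1 mid=2 ⇒ [3,9,6,15,19,1,20,8,14,7,12,16]
6<9: swap(1,2), lo=2 mid=3 ⇒ [3,6,9,15,19,1,20,8,14,7,12,16]
15>9: swap(3,9), hi=8 ⇒ [3,6,9,7,19,1,20,8,14,15,12,16]
7<9: swap(2,3), lo=3 mid=4 ⇒ [3,6,7,9,19,1,20,8,14,15,12,16]
19>9: swap(4,8), hi=7 ⇒ [3,6,7,9,14,1,20,8,19,15,12,16]
14>9: swap(4,7), hi=6 ⇒ [3,6,7,9,8,1,20,14,19,15,12,16]
8<9: swap(3,4), lo=4 mid=5 ⇒ [3,6,7,8,9,1,20,14,19,15,12,16]
1<9: swap(4,5), lo=5 mid=6 ⇒ [3,6,7,8,1,9,20,14,19,15,12,16]
20>9: swap(6,6), hi=5 ⇒ [3,6,7,8,1,9,20,14,19,15,12,16]
done. lo=5 hi=5; A=[3,6,7,8,1,9,20,14,19,15,12,16]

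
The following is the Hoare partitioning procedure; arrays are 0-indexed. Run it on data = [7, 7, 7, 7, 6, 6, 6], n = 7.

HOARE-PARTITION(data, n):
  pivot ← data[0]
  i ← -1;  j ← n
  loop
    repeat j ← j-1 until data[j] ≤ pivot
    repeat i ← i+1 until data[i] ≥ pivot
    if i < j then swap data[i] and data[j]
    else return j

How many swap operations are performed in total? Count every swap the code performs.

pivot = data[0] = 7; i = -1, j = 7
j→6 (data[6]=6≤7), i→0 (data[0]=7≥7); i<j, swap → [6, 7, 7, 7, 6, 6, 7]
j→5 (data[5]=6≤7), i→1 (data[1]=7≥7); i<j, swap → [6, 6, 7, 7, 6, 7, 7]
j→4 (data[4]=6≤7), i→2 (data[2]=7≥7); i<j, swap → [6, 6, 6, 7, 7, 7, 7]
j→3, i→3; i≥j, return j=3. data = [6, 6, 6, 7, 7, 7, 7]

3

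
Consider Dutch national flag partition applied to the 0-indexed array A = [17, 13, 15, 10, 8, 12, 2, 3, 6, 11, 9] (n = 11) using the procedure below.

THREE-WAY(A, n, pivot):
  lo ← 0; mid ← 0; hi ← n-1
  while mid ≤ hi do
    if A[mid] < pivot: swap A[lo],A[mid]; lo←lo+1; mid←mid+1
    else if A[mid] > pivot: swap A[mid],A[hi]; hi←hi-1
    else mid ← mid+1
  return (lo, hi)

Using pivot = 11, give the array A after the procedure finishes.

[9, 6, 10, 8, 3, 2, 11, 12, 15, 13, 17]

lo=0 mid=0 hi=10
17>11: swap(0,10), hi=9 ⇒ [9, 13, 15, 10, 8, 12, 2, 3, 6, 11, 17]
9<11: swap(0,0), lo=1 mid=1 ⇒ [9, 13, 15, 10, 8, 12, 2, 3, 6, 11, 17]
13>11: swap(1,9), hi=8 ⇒ [9, 11, 15, 10, 8, 12, 2, 3, 6, 13, 17]
11=11: mid=2
15>11: swap(2,8), hi=7 ⇒ [9, 11, 6, 10, 8, 12, 2, 3, 15, 13, 17]
6<11: swap(1,2), lo=2 mid=3 ⇒ [9, 6, 11, 10, 8, 12, 2, 3, 15, 13, 17]
10<11: swap(2,3), lo=3 mid=4 ⇒ [9, 6, 10, 11, 8, 12, 2, 3, 15, 13, 17]
8<11: swap(3,4), lo=4 mid=5 ⇒ [9, 6, 10, 8, 11, 12, 2, 3, 15, 13, 17]
12>11: swap(5,7), hi=6 ⇒ [9, 6, 10, 8, 11, 3, 2, 12, 15, 13, 17]
3<11: swap(4,5), lo=5 mid=6 ⇒ [9, 6, 10, 8, 3, 11, 2, 12, 15, 13, 17]
2<11: swap(5,6), lo=6 mid=7 ⇒ [9, 6, 10, 8, 3, 2, 11, 12, 15, 13, 17]
done. lo=6 hi=6; A=[9, 6, 10, 8, 3, 2, 11, 12, 15, 13, 17]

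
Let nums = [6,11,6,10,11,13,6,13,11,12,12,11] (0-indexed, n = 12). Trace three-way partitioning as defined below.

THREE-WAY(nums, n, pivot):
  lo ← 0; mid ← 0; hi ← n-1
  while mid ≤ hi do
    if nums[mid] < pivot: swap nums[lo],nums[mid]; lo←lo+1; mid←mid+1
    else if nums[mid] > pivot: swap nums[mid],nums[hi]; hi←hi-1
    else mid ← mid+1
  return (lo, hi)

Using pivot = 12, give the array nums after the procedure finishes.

[6,11,6,10,11,11,6,11,12,12,13,13]

lo=0 mid=0 hi=11
6<12: swap(0,0), lo=1 mid=1 ⇒ [6,11,6,10,11,13,6,13,11,12,12,11]
11<12: swap(1,1), lo=2 mid=2 ⇒ [6,11,6,10,11,13,6,13,11,12,12,11]
6<12: swap(2,2), lo=3 mid=3 ⇒ [6,11,6,10,11,13,6,13,11,12,12,11]
10<12: swap(3,3), lo=4 mid=4 ⇒ [6,11,6,10,11,13,6,13,11,12,12,11]
11<12: swap(4,4), lo=5 mid=5 ⇒ [6,11,6,10,11,13,6,13,11,12,12,11]
13>12: swap(5,11), hi=10 ⇒ [6,11,6,10,11,11,6,13,11,12,12,13]
11<12: swap(5,5), lo=6 mid=6 ⇒ [6,11,6,10,11,11,6,13,11,12,12,13]
6<12: swap(6,6), lo=7 mid=7 ⇒ [6,11,6,10,11,11,6,13,11,12,12,13]
13>12: swap(7,10), hi=9 ⇒ [6,11,6,10,11,11,6,12,11,12,13,13]
12=12: mid=8
11<12: swap(7,8), lo=8 mid=9 ⇒ [6,11,6,10,11,11,6,11,12,12,13,13]
12=12: mid=10
done. lo=8 hi=9; nums=[6,11,6,10,11,11,6,11,12,12,13,13]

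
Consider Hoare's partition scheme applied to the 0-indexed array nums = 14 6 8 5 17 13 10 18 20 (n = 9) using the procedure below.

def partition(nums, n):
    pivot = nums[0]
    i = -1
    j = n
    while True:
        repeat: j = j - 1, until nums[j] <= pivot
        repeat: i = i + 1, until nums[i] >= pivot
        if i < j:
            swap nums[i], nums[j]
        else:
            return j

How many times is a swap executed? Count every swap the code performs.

2

pivot = nums[0] = 14; i = -1, j = 9
j→6 (nums[6]=10≤14), i→0 (nums[0]=14≥14); i<j, swap → 10 6 8 5 17 13 14 18 20
j→5 (nums[5]=13≤14), i→4 (nums[4]=17≥14); i<j, swap → 10 6 8 5 13 17 14 18 20
j→4, i→5; i≥j, return j=4. nums = 10 6 8 5 13 17 14 18 20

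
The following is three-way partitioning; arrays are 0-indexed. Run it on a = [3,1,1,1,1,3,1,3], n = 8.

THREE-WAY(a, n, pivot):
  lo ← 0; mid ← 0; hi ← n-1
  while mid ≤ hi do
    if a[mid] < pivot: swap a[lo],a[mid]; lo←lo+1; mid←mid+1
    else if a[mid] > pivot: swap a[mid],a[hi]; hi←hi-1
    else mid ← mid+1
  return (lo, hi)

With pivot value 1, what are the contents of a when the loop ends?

pivot = 1; lo=0, mid=0, hi=7
a[mid]=3>1: swap a[0],a[7]; hi=6 → [3,1,1,1,1,3,1,3]
a[mid]=3>1: swap a[0],a[6]; hi=5 → [1,1,1,1,1,3,3,3]
a[mid]=1=1: mid=1
a[mid]=1=1: mid=2
a[mid]=1=1: mid=3
a[mid]=1=1: mid=4
a[mid]=1=1: mid=5
a[mid]=3>1: swap a[5],a[5]; hi=4 → [1,1,1,1,1,3,3,3]
end: lo=0, hi=4; a = [1,1,1,1,1,3,3,3]

[1,1,1,1,1,3,3,3]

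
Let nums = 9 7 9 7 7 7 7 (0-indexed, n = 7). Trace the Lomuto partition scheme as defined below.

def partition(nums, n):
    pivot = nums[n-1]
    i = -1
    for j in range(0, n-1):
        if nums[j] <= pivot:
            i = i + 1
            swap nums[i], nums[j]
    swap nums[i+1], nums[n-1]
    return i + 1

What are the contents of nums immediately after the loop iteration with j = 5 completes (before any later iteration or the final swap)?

7 7 7 7 9 9 7

pivot = nums[6] = 7; i = -1
j=0: nums[0]=9 > 7 → no swap
j=1: nums[1]=7 ≤ 7 → i=0, swap nums[0],nums[1] → 7 9 9 7 7 7 7
j=2: nums[2]=9 > 7 → no swap
j=3: nums[3]=7 ≤ 7 → i=1, swap nums[1],nums[3] → 7 7 9 9 7 7 7
j=4: nums[4]=7 ≤ 7 → i=2, swap nums[2],nums[4] → 7 7 7 9 9 7 7
j=5: nums[5]=7 ≤ 7 → i=3, swap nums[3],nums[5] → 7 7 7 7 9 9 7
(after j=5) nums = 7 7 7 7 9 9 7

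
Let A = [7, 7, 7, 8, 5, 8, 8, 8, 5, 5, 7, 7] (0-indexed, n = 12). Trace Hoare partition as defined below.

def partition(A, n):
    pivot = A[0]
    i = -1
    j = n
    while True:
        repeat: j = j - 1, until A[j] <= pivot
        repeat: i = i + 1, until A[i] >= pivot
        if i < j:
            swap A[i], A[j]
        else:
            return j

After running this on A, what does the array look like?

[7, 7, 5, 5, 5, 8, 8, 8, 8, 7, 7, 7]

pivot=7
j stops at 11 (7), i stops at 0 (7); swap ⇒ [7, 7, 7, 8, 5, 8, 8, 8, 5, 5, 7, 7]
j stops at 10 (7), i stops at 1 (7); swap ⇒ [7, 7, 7, 8, 5, 8, 8, 8, 5, 5, 7, 7]
j stops at 9 (5), i stops at 2 (7); swap ⇒ [7, 7, 5, 8, 5, 8, 8, 8, 5, 7, 7, 7]
j stops at 8 (5), i stops at 3 (8); swap ⇒ [7, 7, 5, 5, 5, 8, 8, 8, 8, 7, 7, 7]
j stops at 4, i stops at 5; i≥j ⇒ return 4. A=[7, 7, 5, 5, 5, 8, 8, 8, 8, 7, 7, 7]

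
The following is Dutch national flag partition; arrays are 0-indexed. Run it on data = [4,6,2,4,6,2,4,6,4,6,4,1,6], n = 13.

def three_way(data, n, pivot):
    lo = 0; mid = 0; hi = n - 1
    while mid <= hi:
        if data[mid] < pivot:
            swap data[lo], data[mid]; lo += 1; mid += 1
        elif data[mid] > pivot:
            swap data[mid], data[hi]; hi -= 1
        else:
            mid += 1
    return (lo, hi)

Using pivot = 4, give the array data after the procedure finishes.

[1,2,2,4,4,4,4,4,6,6,6,6,6]

pivot = 4; lo=0, mid=0, hi=12
data[mid]=4=4: mid=1
data[mid]=6>4: swap data[1],data[12]; hi=11 → [4,6,2,4,6,2,4,6,4,6,4,1,6]
data[mid]=6>4: swap data[1],data[11]; hi=10 → [4,1,2,4,6,2,4,6,4,6,4,6,6]
data[mid]=1<4: swap data[0],data[1]; lo=1,mid=2 → [1,4,2,4,6,2,4,6,4,6,4,6,6]
data[mid]=2<4: swap data[1],data[2]; lo=2,mid=3 → [1,2,4,4,6,2,4,6,4,6,4,6,6]
data[mid]=4=4: mid=4
data[mid]=6>4: swap data[4],data[10]; hi=9 → [1,2,4,4,4,2,4,6,4,6,6,6,6]
data[mid]=4=4: mid=5
data[mid]=2<4: swap data[2],data[5]; lo=3,mid=6 → [1,2,2,4,4,4,4,6,4,6,6,6,6]
data[mid]=4=4: mid=7
data[mid]=6>4: swap data[7],data[9]; hi=8 → [1,2,2,4,4,4,4,6,4,6,6,6,6]
data[mid]=6>4: swap data[7],data[8]; hi=7 → [1,2,2,4,4,4,4,4,6,6,6,6,6]
data[mid]=4=4: mid=8
end: lo=3, hi=7; data = [1,2,2,4,4,4,4,4,6,6,6,6,6]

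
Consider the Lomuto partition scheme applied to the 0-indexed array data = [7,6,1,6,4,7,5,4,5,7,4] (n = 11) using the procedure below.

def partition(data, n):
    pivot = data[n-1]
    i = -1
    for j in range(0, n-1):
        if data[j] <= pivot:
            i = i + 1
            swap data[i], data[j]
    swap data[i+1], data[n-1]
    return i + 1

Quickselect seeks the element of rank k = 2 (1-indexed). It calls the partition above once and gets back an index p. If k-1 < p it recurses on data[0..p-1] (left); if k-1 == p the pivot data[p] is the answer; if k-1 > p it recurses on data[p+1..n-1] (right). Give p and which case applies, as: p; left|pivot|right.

pivot = data[10] = 4; i = -1
j=0: data[0]=7 > 4 → no swap
j=1: data[1]=6 > 4 → no swap
j=2: data[2]=1 ≤ 4 → i=0, swap data[0],data[2] → [1,6,7,6,4,7,5,4,5,7,4]
j=3: data[3]=6 > 4 → no swap
j=4: data[4]=4 ≤ 4 → i=1, swap data[1],data[4] → [1,4,7,6,6,7,5,4,5,7,4]
j=5: data[5]=7 > 4 → no swap
j=6: data[6]=5 > 4 → no swap
j=7: data[7]=4 ≤ 4 → i=2, swap data[2],data[7] → [1,4,4,6,6,7,5,7,5,7,4]
j=8: data[8]=5 > 4 → no swap
j=9: data[9]=7 > 4 → no swap
final swap data[3],data[10] → [1,4,4,4,6,7,5,7,5,7,6]; return 3
p = 3; k-1 = 1 < 3 ⇒ left

3; left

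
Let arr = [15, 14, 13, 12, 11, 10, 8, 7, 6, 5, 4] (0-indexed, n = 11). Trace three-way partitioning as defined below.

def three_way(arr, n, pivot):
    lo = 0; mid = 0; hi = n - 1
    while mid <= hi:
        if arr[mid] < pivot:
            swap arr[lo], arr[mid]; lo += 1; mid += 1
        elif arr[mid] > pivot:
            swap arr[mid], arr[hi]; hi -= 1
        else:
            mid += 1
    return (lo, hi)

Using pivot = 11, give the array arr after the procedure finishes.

[4, 5, 6, 7, 10, 8, 11, 12, 13, 14, 15]

lo=0 mid=0 hi=10
15>11: swap(0,10), hi=9 ⇒ [4, 14, 13, 12, 11, 10, 8, 7, 6, 5, 15]
4<11: swap(0,0), lo=1 mid=1 ⇒ [4, 14, 13, 12, 11, 10, 8, 7, 6, 5, 15]
14>11: swap(1,9), hi=8 ⇒ [4, 5, 13, 12, 11, 10, 8, 7, 6, 14, 15]
5<11: swap(1,1), lo=2 mid=2 ⇒ [4, 5, 13, 12, 11, 10, 8, 7, 6, 14, 15]
13>11: swap(2,8), hi=7 ⇒ [4, 5, 6, 12, 11, 10, 8, 7, 13, 14, 15]
6<11: swap(2,2), lo=3 mid=3 ⇒ [4, 5, 6, 12, 11, 10, 8, 7, 13, 14, 15]
12>11: swap(3,7), hi=6 ⇒ [4, 5, 6, 7, 11, 10, 8, 12, 13, 14, 15]
7<11: swap(3,3), lo=4 mid=4 ⇒ [4, 5, 6, 7, 11, 10, 8, 12, 13, 14, 15]
11=11: mid=5
10<11: swap(4,5), lo=5 mid=6 ⇒ [4, 5, 6, 7, 10, 11, 8, 12, 13, 14, 15]
8<11: swap(5,6), lo=6 mid=7 ⇒ [4, 5, 6, 7, 10, 8, 11, 12, 13, 14, 15]
done. lo=6 hi=6; arr=[4, 5, 6, 7, 10, 8, 11, 12, 13, 14, 15]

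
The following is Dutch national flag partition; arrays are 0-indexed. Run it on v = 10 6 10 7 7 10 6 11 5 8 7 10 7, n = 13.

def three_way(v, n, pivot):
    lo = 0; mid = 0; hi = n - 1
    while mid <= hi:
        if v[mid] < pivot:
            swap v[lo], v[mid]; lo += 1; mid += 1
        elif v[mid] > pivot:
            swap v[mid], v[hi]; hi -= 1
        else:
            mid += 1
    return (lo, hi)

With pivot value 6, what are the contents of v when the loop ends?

5 6 6 7 10 7 11 10 8 7 10 7 10

pivot = 6; lo=0, mid=0, hi=12
v[mid]=10>6: swap v[0],v[12]; hi=11 → 7 6 10 7 7 10 6 11 5 8 7 10 10
v[mid]=7>6: swap v[0],v[11]; hi=10 → 10 6 10 7 7 10 6 11 5 8 7 7 10
v[mid]=10>6: swap v[0],v[10]; hi=9 → 7 6 10 7 7 10 6 11 5 8 10 7 10
v[mid]=7>6: swap v[0],v[9]; hi=8 → 8 6 10 7 7 10 6 11 5 7 10 7 10
v[mid]=8>6: swap v[0],v[8]; hi=7 → 5 6 10 7 7 10 6 11 8 7 10 7 10
v[mid]=5<6: swap v[0],v[0]; lo=1,mid=1 → 5 6 10 7 7 10 6 11 8 7 10 7 10
v[mid]=6=6: mid=2
v[mid]=10>6: swap v[2],v[7]; hi=6 → 5 6 11 7 7 10 6 10 8 7 10 7 10
v[mid]=11>6: swap v[2],v[6]; hi=5 → 5 6 6 7 7 10 11 10 8 7 10 7 10
v[mid]=6=6: mid=3
v[mid]=7>6: swap v[3],v[5]; hi=4 → 5 6 6 10 7 7 11 10 8 7 10 7 10
v[mid]=10>6: swap v[3],v[4]; hi=3 → 5 6 6 7 10 7 11 10 8 7 10 7 10
v[mid]=7>6: swap v[3],v[3]; hi=2 → 5 6 6 7 10 7 11 10 8 7 10 7 10
end: lo=1, hi=2; v = 5 6 6 7 10 7 11 10 8 7 10 7 10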